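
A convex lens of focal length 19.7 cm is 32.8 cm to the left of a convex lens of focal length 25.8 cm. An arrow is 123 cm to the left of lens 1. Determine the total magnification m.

Lens 1: 1/d_i1 = 1/(19.7) − 1/(123) = 0.04263, so d_i1 = 23.46 cm; m₁ = −d_i1/d_o1 = -0.1907.
d_o2 = 32.8 − (23.46) = 9.340 cm.
Lens 2: 1/d_i2 = 1/(25.8) − 1/(9.340) = -0.06831, so d_i2 = -14.64 cm; m₂ = −d_i2/d_o2 = +1.567.
m = m₁·m₂ = (-0.1907)(+1.567) = -0.299.

m = -0.299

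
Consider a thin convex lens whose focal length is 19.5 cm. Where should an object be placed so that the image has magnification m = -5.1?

23.3 cm

m = −d_i/d_o ⇒ d_i = −m·d_o.
1/f = 1/d_o + 1/d_i = 1/d_o − 1/(m·d_o) = (1 − 1/m)/d_o, so d_o = f(1 − 1/m) = (19.50)(1 − 1/(-5.1)) = 23.3 cm.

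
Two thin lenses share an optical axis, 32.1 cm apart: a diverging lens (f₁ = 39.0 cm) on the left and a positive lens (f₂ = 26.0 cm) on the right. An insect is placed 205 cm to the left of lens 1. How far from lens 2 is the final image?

Lens 1 is diverging, so f₁ = −39.0 cm.
Lens 1: 1/d_i1 = 1/f₁ − 1/d_o1 = 1/(-39.0) − 1/(205) = -0.03052, so d_i1 = -32.77 cm.
The intermediate image is 32.77 cm to the left of lens 1 (virtual), which is 32.1 − (-32.77) = 64.87 cm to the left of lens 2, so d_o2 = +64.87 cm.
Lens 2: 1/d_i2 = 1/f₂ − 1/d_o2 = 1/(26.0) − 1/(64.87) = 0.02305, so d_i2 = 43.4 cm.
The final image is real, 43.4 cm to the right of lens 2 (overall magnification ≈ -0.11).

43.4 cm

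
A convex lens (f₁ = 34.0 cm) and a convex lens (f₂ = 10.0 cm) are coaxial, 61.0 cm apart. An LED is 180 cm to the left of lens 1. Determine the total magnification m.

m = +0.256

Lens 1: 1/d_i1 = 1/(34.0) − 1/(180) = 0.02386, so d_i1 = 41.92 cm; m₁ = −d_i1/d_o1 = -0.2329.
d_o2 = 61.0 − (41.92) = 19.08 cm.
Lens 2: 1/d_i2 = 1/(10.0) − 1/(19.08) = 0.04759, so d_i2 = 21.01 cm; m₂ = −d_i2/d_o2 = -1.101.
m = m₁·m₂ = (-0.2329)(-1.101) = +0.256.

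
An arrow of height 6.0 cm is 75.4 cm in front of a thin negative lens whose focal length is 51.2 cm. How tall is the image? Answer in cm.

For a negative lens, f = -51.2 cm.
1/d_i = 1/f − 1/d_o = 1/(-51.20) − 1/(75.4) = -0.03279, so d_i = -30.49 cm.
m = −d_i/d_o = +0.4044.
|h_i| = |m|·h_o = 0.4044 × 6.0 = 2.43 cm. The image is virtual, upright and reduced, on the same side as the object.

2.43 cm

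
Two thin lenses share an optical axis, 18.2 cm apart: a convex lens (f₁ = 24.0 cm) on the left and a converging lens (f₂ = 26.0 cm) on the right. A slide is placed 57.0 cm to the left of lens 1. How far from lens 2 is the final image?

12.3 cm

Lens 1: 1/d_i1 = 1/f₁ − 1/d_o1 = 1/(24.0) − 1/(57.0) = 0.02412, so d_i1 = 41.45 cm.
The intermediate image is 41.45 cm to the right of lens 1, which lies 23.25 cm to the right of lens 2 — a virtual object — so d_o2 = −23.25 cm.
Lens 2: 1/d_i2 = 1/f₂ − 1/d_o2 = 1/(26.0) − 1/(-23.25) = 0.08147, so d_i2 = 12.3 cm.
The final image is real, 12.3 cm to the right of lens 2 (overall magnification ≈ -0.38).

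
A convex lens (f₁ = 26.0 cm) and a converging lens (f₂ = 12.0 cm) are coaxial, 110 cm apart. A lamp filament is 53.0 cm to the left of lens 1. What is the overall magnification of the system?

m = +0.246

Lens 1: 1/d_i1 = 1/(26.0) − 1/(53.0) = 0.01959, so d_i1 = 51.04 cm; m₁ = −d_i1/d_o1 = -0.9630.
d_o2 = 110 − (51.04) = 58.96 cm.
Lens 2: 1/d_i2 = 1/(12.0) − 1/(58.96) = 0.06637, so d_i2 = 15.07 cm; m₂ = −d_i2/d_o2 = -0.2555.
m = m₁·m₂ = (-0.9630)(-0.2555) = +0.246.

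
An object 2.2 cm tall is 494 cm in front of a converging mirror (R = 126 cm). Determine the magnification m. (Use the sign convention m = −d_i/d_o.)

m = -0.146

f = R/2 = 126/2 = 63.00 cm.
1/d_i = 1/f − 1/d_o = 1/(63.00) − 1/(494) = 0.01385, so d_i = 72.21 cm.
m = −d_i/d_o = −(72.21)/(494) = -0.146.
The image is real, inverted and reduced, in front of the mirror.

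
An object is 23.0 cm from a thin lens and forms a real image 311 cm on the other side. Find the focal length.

Real image ⇒ d_i = +311 cm.
1/f = 1/d_o + 1/d_i = 1/(23.0) + 1/(311) = 0.04669, so f = 21.4 cm.
Since f is positive, the thin lens is converging.

f = 21.4 cm (converging)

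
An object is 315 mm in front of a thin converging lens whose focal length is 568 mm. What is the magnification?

1/d_i = 1/f − 1/d_o = 1/(568.0) − 1/(315) = -0.001414, so d_i = -707.2 mm.
m = −d_i/d_o = −(-707.2)/(315) = +2.25.
The image is virtual, upright and enlarged, on the same side as the object.

m = +2.25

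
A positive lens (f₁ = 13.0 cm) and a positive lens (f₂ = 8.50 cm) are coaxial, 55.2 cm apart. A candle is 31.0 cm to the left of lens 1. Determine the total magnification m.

Lens 1: 1/d_i1 = 1/(13.0) − 1/(31.0) = 0.04467, so d_i1 = 22.39 cm; m₁ = −d_i1/d_o1 = -0.7223.
d_o2 = 55.2 − (22.39) = 32.81 cm.
Lens 2: 1/d_i2 = 1/(8.50) − 1/(32.81) = 0.08717, so d_i2 = 11.47 cm; m₂ = −d_i2/d_o2 = -0.3497.
m = m₁·m₂ = (-0.7223)(-0.3497) = +0.253.

m = +0.253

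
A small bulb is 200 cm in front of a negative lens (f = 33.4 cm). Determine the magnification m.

For a negative lens, f = -33.4 cm.
1/d_i = 1/f − 1/d_o = 1/(-33.40) − 1/(200) = -0.03494, so d_i = -28.62 cm.
m = −d_i/d_o = −(-28.62)/(200) = +0.143.
The image is virtual, upright and reduced, on the same side as the object.

m = +0.143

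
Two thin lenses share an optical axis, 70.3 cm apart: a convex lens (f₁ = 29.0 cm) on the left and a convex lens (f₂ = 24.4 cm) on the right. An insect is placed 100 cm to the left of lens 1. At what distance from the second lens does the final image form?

142 cm

Lens 1: 1/d_i1 = 1/f₁ − 1/d_o1 = 1/(29.0) − 1/(100) = 0.02448, so d_i1 = 40.85 cm.
The intermediate image is 40.85 cm to the right of lens 1, which is 70.3 − (40.85) = 29.45 cm to the left of lens 2, so d_o2 = +29.45 cm.
Lens 2: 1/d_i2 = 1/f₂ − 1/d_o2 = 1/(24.4) − 1/(29.45) = 0.007028, so d_i2 = 142 cm.
The final image is real, 142 cm to the right of lens 2 (overall magnification ≈ 2.0).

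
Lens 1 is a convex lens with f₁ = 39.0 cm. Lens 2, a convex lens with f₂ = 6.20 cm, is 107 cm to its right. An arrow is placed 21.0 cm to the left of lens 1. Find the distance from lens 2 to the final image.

Lens 1: 1/d_i1 = 1/f₁ − 1/d_o1 = 1/(39.0) − 1/(21.0) = -0.02198, so d_i1 = -45.50 cm.
The intermediate image is 45.50 cm to the left of lens 1 (virtual), which is 107 − (-45.50) = 152.5 cm to the left of lens 2, so d_o2 = +152.5 cm.
Lens 2: 1/d_i2 = 1/f₂ − 1/d_o2 = 1/(6.20) − 1/(152.5) = 0.1547, so d_i2 = 6.46 cm.
The final image is real, 6.46 cm to the right of lens 2 (overall magnification ≈ -0.092).

6.46 cm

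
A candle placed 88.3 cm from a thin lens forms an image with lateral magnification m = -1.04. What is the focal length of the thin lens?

f = 45.0 cm (converging)

m = −d_i/d_o ⇒ d_i = −m·d_o = −(-1.04)·(88.3) = 91.83 cm.
1/f = 1/d_o + 1/d_i = 1/(88.3) + 1/(91.83) = 0.02221, so f = 45.0 cm.
Since f is positive, the thin lens is converging.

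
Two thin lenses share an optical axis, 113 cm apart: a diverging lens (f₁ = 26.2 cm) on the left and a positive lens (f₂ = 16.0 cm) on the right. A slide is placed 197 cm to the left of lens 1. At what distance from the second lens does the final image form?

Lens 1 is diverging, so f₁ = −26.2 cm.
Lens 1: 1/d_i1 = 1/f₁ − 1/d_o1 = 1/(-26.2) − 1/(197) = -0.04324, so d_i1 = -23.12 cm.
The intermediate image is 23.12 cm to the left of lens 1 (virtual), which is 113 − (-23.12) = 136.1 cm to the left of lens 2, so d_o2 = +136.1 cm.
Lens 2: 1/d_i2 = 1/f₂ − 1/d_o2 = 1/(16.0) − 1/(136.1) = 0.05515, so d_i2 = 18.1 cm.
The final image is real, 18.1 cm to the right of lens 2 (overall magnification ≈ -0.016).

18.1 cm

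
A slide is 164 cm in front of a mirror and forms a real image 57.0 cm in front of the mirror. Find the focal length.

Real image ⇒ d_i = +57.0 cm.
1/f = 1/d_o + 1/d_i = 1/(164) + 1/(57.0) = 0.02364, so f = 42.3 cm.
Since f is positive, the mirror is concave.

f = 42.3 cm (concave)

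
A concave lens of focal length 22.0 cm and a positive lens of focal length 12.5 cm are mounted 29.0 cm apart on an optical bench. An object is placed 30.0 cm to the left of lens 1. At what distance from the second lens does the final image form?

Lens 1 is diverging, so f₁ = −22.0 cm.
Lens 1: 1/d_i1 = 1/f₁ − 1/d_o1 = 1/(-22.0) − 1/(30.0) = -0.07879, so d_i1 = -12.69 cm.
The intermediate image is 12.69 cm to the left of lens 1 (virtual), which is 29.0 − (-12.69) = 41.69 cm to the left of lens 2, so d_o2 = +41.69 cm.
Lens 2: 1/d_i2 = 1/f₂ − 1/d_o2 = 1/(12.5) − 1/(41.69) = 0.05601, so d_i2 = 17.9 cm.
The final image is real, 17.9 cm to the right of lens 2 (overall magnification ≈ -0.18).

17.9 cm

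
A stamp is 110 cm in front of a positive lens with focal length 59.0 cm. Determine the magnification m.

1/d_i = 1/f − 1/d_o = 1/(59.00) − 1/(110) = 0.007858, so d_i = 127.3 cm.
m = −d_i/d_o = −(127.3)/(110) = -1.16.
The image is real, inverted and enlarged, on the far side of the lens.

m = -1.16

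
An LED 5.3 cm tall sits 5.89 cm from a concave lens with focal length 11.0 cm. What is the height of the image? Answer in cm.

For a concave lens, f = -11.0 cm.
1/d_i = 1/f − 1/d_o = 1/(-11.00) − 1/(5.89) = -0.2607, so d_i = -3.836 cm.
m = −d_i/d_o = +0.6513.
|h_i| = |m|·h_o = 0.6513 × 5.3 = 3.45 cm. The image is virtual, upright and reduced, on the same side as the object.

3.45 cm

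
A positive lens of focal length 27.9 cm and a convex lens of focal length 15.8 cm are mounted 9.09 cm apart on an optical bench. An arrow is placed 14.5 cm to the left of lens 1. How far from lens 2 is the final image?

26.4 cm

Lens 1: 1/d_i1 = 1/f₁ − 1/d_o1 = 1/(27.9) − 1/(14.5) = -0.03312, so d_i1 = -30.19 cm.
The intermediate image is 30.19 cm to the left of lens 1 (virtual), which is 9.09 − (-30.19) = 39.28 cm to the left of lens 2, so d_o2 = +39.28 cm.
Lens 2: 1/d_i2 = 1/f₂ − 1/d_o2 = 1/(15.8) − 1/(39.28) = 0.03783, so d_i2 = 26.4 cm.
The final image is real, 26.4 cm to the right of lens 2 (overall magnification ≈ -1.4).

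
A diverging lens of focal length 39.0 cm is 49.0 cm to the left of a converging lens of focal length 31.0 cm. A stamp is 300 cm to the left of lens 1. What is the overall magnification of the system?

f₁ = −39.0 cm (diverging).
Lens 1: 1/d_i1 = 1/(-39.0) − 1/(300) = -0.02897, so d_i1 = -34.51 cm; m₁ = −d_i1/d_o1 = +0.1150.
d_o2 = 49.0 − (-34.51) = 83.51 cm.
Lens 2: 1/d_i2 = 1/(31.0) − 1/(83.51) = 0.02028, so d_i2 = 49.30 cm; m₂ = −d_i2/d_o2 = -0.5904.
m = m₁·m₂ = (+0.1150)(-0.5904) = -0.0679.

m = -0.0679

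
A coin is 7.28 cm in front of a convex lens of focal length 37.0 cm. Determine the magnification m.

m = +1.24

1/d_i = 1/f − 1/d_o = 1/(37.00) − 1/(7.28) = -0.1103, so d_i = -9.063 cm.
m = −d_i/d_o = −(-9.063)/(7.28) = +1.24.
The image is virtual, upright and enlarged, on the same side as the object.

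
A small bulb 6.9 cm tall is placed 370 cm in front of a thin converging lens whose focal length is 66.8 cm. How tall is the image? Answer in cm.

1.52 cm

1/d_i = 1/f − 1/d_o = 1/(66.80) − 1/(370) = 0.01227, so d_i = 81.52 cm.
m = −d_i/d_o = -0.2203.
|h_i| = |m|·h_o = 0.2203 × 6.9 = 1.52 cm. The image is real, inverted and reduced, on the far side of the lens.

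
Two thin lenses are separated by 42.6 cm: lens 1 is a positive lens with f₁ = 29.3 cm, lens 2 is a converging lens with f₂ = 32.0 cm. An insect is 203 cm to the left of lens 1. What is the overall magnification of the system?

m = -0.228

Lens 1: 1/d_i1 = 1/(29.3) − 1/(203) = 0.02920, so d_i1 = 34.24 cm; m₁ = −d_i1/d_o1 = -0.1687.
d_o2 = 42.6 − (34.24) = 8.360 cm.
Lens 2: 1/d_i2 = 1/(32.0) − 1/(8.360) = -0.08837, so d_i2 = -11.32 cm; m₂ = −d_i2/d_o2 = +1.354.
m = m₁·m₂ = (-0.1687)(+1.354) = -0.228.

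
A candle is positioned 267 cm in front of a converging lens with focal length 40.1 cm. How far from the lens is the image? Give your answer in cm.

Thin-lens equation: 1/d_i = 1/f − 1/d_o = 1/(40.10) − 1/(267) = 0.02494 − 0.003745 = 0.02119, so d_i = 47.2 cm.
The image is real, inverted and reduced, on the far side of the lens.

47.2 cm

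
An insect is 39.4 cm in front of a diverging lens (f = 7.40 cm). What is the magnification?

For a diverging lens, f = -7.40 cm.
1/d_i = 1/f − 1/d_o = 1/(-7.400) − 1/(39.4) = -0.1605, so d_i = -6.230 cm.
m = −d_i/d_o = −(-6.230)/(39.4) = +0.158.
The image is virtual, upright and reduced, on the same side as the object.

m = +0.158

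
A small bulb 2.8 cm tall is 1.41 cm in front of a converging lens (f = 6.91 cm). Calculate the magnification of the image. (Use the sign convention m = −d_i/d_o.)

1/d_i = 1/f − 1/d_o = 1/(6.910) − 1/(1.41) = -0.5645, so d_i = -1.771 cm.
m = −d_i/d_o = −(-1.771)/(1.41) = +1.26.
The image is virtual, upright and enlarged, on the same side as the object.

m = +1.26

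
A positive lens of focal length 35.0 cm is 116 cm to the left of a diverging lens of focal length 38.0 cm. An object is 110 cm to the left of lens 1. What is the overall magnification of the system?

m = -0.173

Lens 1: 1/d_i1 = 1/(35.0) − 1/(110) = 0.01948, so d_i1 = 51.33 cm; m₁ = −d_i1/d_o1 = -0.4666.
d_o2 = 116 − (51.33) = 64.67 cm.
f₂ = −38.0 cm (diverging).
Lens 2: 1/d_i2 = 1/(-38.0) − 1/(64.67) = -0.04178, so d_i2 = -23.94 cm; m₂ = −d_i2/d_o2 = +0.3701.
m = m₁·m₂ = (-0.4666)(+0.3701) = -0.173.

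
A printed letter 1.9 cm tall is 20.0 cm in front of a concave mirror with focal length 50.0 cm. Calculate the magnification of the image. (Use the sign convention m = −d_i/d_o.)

1/d_i = 1/f − 1/d_o = 1/(50.00) − 1/(20.0) = -0.03000, so d_i = -33.33 cm.
m = −d_i/d_o = −(-33.33)/(20.0) = +1.67.
The image is virtual, upright and enlarged, behind the mirror.

m = +1.67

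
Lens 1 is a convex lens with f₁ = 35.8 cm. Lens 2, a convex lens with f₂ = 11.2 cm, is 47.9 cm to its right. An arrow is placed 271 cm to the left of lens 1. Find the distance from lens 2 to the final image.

16.4 cm

Lens 1: 1/d_i1 = 1/f₁ − 1/d_o1 = 1/(35.8) − 1/(271) = 0.02424, so d_i1 = 41.25 cm.
The intermediate image is 41.25 cm to the right of lens 1, which is 47.9 − (41.25) = 6.650 cm to the left of lens 2, so d_o2 = +6.650 cm.
Lens 2: 1/d_i2 = 1/f₂ − 1/d_o2 = 1/(11.2) − 1/(6.650) = -0.06109, so d_i2 = -16.4 cm.
The final image is virtual, 16.4 cm to the left of lens 2 (overall magnification ≈ -0.37).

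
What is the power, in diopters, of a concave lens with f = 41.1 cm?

P = -2.43 D

For a concave lens, f = −41.1 cm.
f = -41.1 cm = -0.411 m.
P = 1/f = 1/(-0.411 m) = -2.43 D.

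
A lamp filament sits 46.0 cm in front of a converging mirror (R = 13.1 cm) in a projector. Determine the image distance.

7.64 cm

f = R/2 = 13.1/2 = 6.550 cm.
Mirror equation: 1/q = 1/f − 1/p = 1/(6.550) − 1/(46.0) = 0.1527 − 0.02174 = 0.1309, so q = 7.64 cm.
The image is real, inverted and reduced, in front of the mirror.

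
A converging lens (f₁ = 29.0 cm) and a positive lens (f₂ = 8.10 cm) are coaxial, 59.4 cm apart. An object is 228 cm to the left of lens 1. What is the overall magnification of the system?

Lens 1: 1/d_i1 = 1/(29.0) − 1/(228) = 0.03010, so d_i1 = 33.23 cm; m₁ = −d_i1/d_o1 = -0.1457.
d_o2 = 59.4 − (33.23) = 26.17 cm.
Lens 2: 1/d_i2 = 1/(8.10) − 1/(26.17) = 0.08525, so d_i2 = 11.73 cm; m₂ = −d_i2/d_o2 = -0.4483.
m = m₁·m₂ = (-0.1457)(-0.4483) = +0.0653.

m = +0.0653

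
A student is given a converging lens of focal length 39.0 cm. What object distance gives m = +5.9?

m = −d_i/d_o ⇒ d_i = −m·d_o.
1/f = 1/d_o + 1/d_i = 1/d_o − 1/(m·d_o) = (1 − 1/m)/d_o, so d_o = f(1 − 1/m) = (39.00)(1 − 1/(+5.9)) = 32.4 cm.

32.4 cm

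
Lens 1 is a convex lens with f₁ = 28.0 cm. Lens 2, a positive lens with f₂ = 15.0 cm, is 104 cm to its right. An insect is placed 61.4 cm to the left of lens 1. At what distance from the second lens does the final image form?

21.0 cm

Lens 1: 1/d_i1 = 1/f₁ − 1/d_o1 = 1/(28.0) − 1/(61.4) = 0.01943, so d_i1 = 51.47 cm.
The intermediate image is 51.47 cm to the right of lens 1, which is 104 − (51.47) = 52.53 cm to the left of lens 2, so d_o2 = +52.53 cm.
Lens 2: 1/d_i2 = 1/f₂ − 1/d_o2 = 1/(15.0) − 1/(52.53) = 0.04763, so d_i2 = 21.0 cm.
The final image is real, 21.0 cm to the right of lens 2 (overall magnification ≈ 0.34).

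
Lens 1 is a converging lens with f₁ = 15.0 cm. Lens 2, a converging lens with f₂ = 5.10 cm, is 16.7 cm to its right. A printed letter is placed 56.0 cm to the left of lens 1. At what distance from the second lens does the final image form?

Lens 1: 1/d_i1 = 1/f₁ − 1/d_o1 = 1/(15.0) − 1/(56.0) = 0.04881, so d_i1 = 20.49 cm.
The intermediate image is 20.49 cm to the right of lens 1, which lies 3.790 cm to the right of lens 2 — a virtual object — so d_o2 = −3.790 cm.
Lens 2: 1/d_i2 = 1/f₂ − 1/d_o2 = 1/(5.10) − 1/(-3.790) = 0.4599, so d_i2 = 2.17 cm.
The final image is real, 2.17 cm to the right of lens 2 (overall magnification ≈ -0.21).

2.17 cm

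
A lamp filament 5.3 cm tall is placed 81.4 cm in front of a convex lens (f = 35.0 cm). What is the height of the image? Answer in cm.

1/d_i = 1/f − 1/d_o = 1/(35.00) − 1/(81.4) = 0.01629, so d_i = 61.40 cm.
m = −d_i/d_o = -0.7543.
|h_i| = |m|·h_o = 0.7543 × 5.3 = 4.00 cm. The image is real, inverted and reduced, on the far side of the lens.

4.00 cm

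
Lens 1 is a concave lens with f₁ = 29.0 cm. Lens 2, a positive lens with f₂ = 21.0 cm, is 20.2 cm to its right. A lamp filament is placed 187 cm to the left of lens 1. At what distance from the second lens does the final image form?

Lens 1 is diverging, so f₁ = −29.0 cm.
Lens 1: 1/d_i1 = 1/f₁ − 1/d_o1 = 1/(-29.0) − 1/(187) = -0.03983, so d_i1 = -25.11 cm.
The intermediate image is 25.11 cm to the left of lens 1 (virtual), which is 20.2 − (-25.11) = 45.31 cm to the left of lens 2, so d_o2 = +45.31 cm.
Lens 2: 1/d_i2 = 1/f₂ − 1/d_o2 = 1/(21.0) − 1/(45.31) = 0.02555, so d_i2 = 39.1 cm.
The final image is real, 39.1 cm to the right of lens 2 (overall magnification ≈ -0.12).

39.1 cm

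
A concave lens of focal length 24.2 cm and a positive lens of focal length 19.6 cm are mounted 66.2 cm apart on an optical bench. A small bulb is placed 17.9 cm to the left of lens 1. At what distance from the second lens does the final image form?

26.4 cm

Lens 1 is diverging, so f₁ = −24.2 cm.
Lens 1: 1/d_i1 = 1/f₁ − 1/d_o1 = 1/(-24.2) − 1/(17.9) = -0.09719, so d_i1 = -10.29 cm.
The intermediate image is 10.29 cm to the left of lens 1 (virtual), which is 66.2 − (-10.29) = 76.49 cm to the left of lens 2, so d_o2 = +76.49 cm.
Lens 2: 1/d_i2 = 1/f₂ − 1/d_o2 = 1/(19.6) − 1/(76.49) = 0.03795, so d_i2 = 26.4 cm.
The final image is real, 26.4 cm to the right of lens 2 (overall magnification ≈ -0.20).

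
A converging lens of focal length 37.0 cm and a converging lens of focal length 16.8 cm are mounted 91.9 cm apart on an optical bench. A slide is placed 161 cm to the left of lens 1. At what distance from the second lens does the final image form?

Lens 1: 1/d_i1 = 1/f₁ − 1/d_o1 = 1/(37.0) − 1/(161) = 0.02082, so d_i1 = 48.04 cm.
The intermediate image is 48.04 cm to the right of lens 1, which is 91.9 − (48.04) = 43.86 cm to the left of lens 2, so d_o2 = +43.86 cm.
Lens 2: 1/d_i2 = 1/f₂ − 1/d_o2 = 1/(16.8) − 1/(43.86) = 0.03672, so d_i2 = 27.2 cm.
The final image is real, 27.2 cm to the right of lens 2 (overall magnification ≈ 0.19).

27.2 cm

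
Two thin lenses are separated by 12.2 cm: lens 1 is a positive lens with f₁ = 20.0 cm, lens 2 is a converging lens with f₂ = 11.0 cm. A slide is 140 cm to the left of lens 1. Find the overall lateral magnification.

m = -0.0828

Lens 1: 1/d_i1 = 1/(20.0) − 1/(140) = 0.04286, so d_i1 = 23.33 cm; m₁ = −d_i1/d_o1 = -0.1666.
d_o2 = 12.2 − (23.33) = -11.13 cm (virtual object).
Lens 2: 1/d_i2 = 1/(11.0) − 1/(-11.13) = 0.1808, so d_i2 = 5.532 cm; m₂ = −d_i2/d_o2 = +0.4971.
m = m₁·m₂ = (-0.1666)(+0.4971) = -0.0828.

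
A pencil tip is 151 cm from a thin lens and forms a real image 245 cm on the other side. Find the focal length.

Real image ⇒ d_i = +245 cm.
1/f = 1/d_o + 1/d_i = 1/(151) + 1/(245) = 0.01070, so f = 93.4 cm.
Since f is positive, the thin lens is converging.

f = 93.4 cm (converging)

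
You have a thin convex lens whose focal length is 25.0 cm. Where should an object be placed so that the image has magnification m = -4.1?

31.1 cm

m = −d_i/d_o ⇒ d_i = −m·d_o.
1/f = 1/d_o + 1/d_i = 1/d_o − 1/(m·d_o) = (1 − 1/m)/d_o, so d_o = f(1 − 1/m) = (25.00)(1 − 1/(-4.1)) = 31.1 cm.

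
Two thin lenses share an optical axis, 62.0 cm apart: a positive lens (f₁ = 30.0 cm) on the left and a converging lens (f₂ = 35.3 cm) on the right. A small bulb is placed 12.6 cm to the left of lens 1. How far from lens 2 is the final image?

Lens 1: 1/d_i1 = 1/f₁ − 1/d_o1 = 1/(30.0) − 1/(12.6) = -0.04603, so d_i1 = -21.72 cm.
The intermediate image is 21.72 cm to the left of lens 1 (virtual), which is 62.0 − (-21.72) = 83.72 cm to the left of lens 2, so d_o2 = +83.72 cm.
Lens 2: 1/d_i2 = 1/f₂ − 1/d_o2 = 1/(35.3) − 1/(83.72) = 0.01638, so d_i2 = 61.0 cm.
The final image is real, 61.0 cm to the right of lens 2 (overall magnification ≈ -1.3).

61.0 cm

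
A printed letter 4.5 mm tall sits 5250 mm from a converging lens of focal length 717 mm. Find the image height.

0.712 mm

1/d_i = 1/f − 1/d_o = 1/(717.0) − 1/(5250) = 0.001204, so d_i = 830.4 mm.
m = −d_i/d_o = -0.1582.
|h_i| = |m|·h_o = 0.1582 × 4.5 = 0.712 mm. The image is real, inverted and reduced, on the far side of the lens.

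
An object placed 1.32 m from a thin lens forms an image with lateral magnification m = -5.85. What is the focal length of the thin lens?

m = −d_i/d_o ⇒ d_i = −m·d_o = −(-5.85)·(1.32) = 7.722 m.
1/f = 1/d_o + 1/d_i = 1/(1.32) + 1/(7.722) = 0.8871, so f = 1.13 m.
Since f is positive, the thin lens is converging.

f = 1.13 m (converging)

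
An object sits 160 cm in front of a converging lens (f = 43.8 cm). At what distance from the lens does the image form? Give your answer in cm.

Lens equation: 1/q = 1/f − 1/p = 1/(43.80) − 1/(160) = 0.02283 − 0.006250 = 0.01658, so q = 60.3 cm.
The image is real, inverted and reduced, on the far side of the lens.

60.3 cm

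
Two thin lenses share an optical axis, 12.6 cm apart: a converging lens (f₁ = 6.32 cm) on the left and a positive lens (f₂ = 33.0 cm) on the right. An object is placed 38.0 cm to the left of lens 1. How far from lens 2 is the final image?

Lens 1: 1/d_i1 = 1/f₁ − 1/d_o1 = 1/(6.32) − 1/(38.0) = 0.1319, so d_i1 = 7.581 cm.
The intermediate image is 7.581 cm to the right of lens 1, which is 12.6 − (7.581) = 5.019 cm to the left of lens 2, so d_o2 = +5.019 cm.
Lens 2: 1/d_i2 = 1/f₂ − 1/d_o2 = 1/(33.0) − 1/(5.019) = -0.1689, so d_i2 = -5.92 cm.
The final image is virtual, 5.92 cm to the left of lens 2 (overall magnification ≈ -0.24).

5.92 cm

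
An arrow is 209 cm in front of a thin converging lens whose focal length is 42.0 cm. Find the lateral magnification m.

m = -0.251

1/d_i = 1/f − 1/d_o = 1/(42.00) − 1/(209) = 0.01902, so d_i = 52.56 cm.
m = −d_i/d_o = −(52.56)/(209) = -0.251.
The image is real, inverted and reduced, on the far side of the lens.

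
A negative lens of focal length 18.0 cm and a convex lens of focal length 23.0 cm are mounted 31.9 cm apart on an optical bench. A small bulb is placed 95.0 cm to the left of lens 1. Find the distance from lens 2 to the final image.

Lens 1 is diverging, so f₁ = −18.0 cm.
Lens 1: 1/d_i1 = 1/f₁ − 1/d_o1 = 1/(-18.0) − 1/(95.0) = -0.06608, so d_i1 = -15.13 cm.
The intermediate image is 15.13 cm to the left of lens 1 (virtual), which is 31.9 − (-15.13) = 47.03 cm to the left of lens 2, so d_o2 = +47.03 cm.
Lens 2: 1/d_i2 = 1/f₂ − 1/d_o2 = 1/(23.0) − 1/(47.03) = 0.02222, so d_i2 = 45.0 cm.
The final image is real, 45.0 cm to the right of lens 2 (overall magnification ≈ -0.15).

45.0 cm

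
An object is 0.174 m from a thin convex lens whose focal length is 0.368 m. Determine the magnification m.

m = +1.90

1/d_i = 1/f − 1/d_o = 1/(0.3680) − 1/(0.174) = -3.030, so d_i = -0.3301 m.
m = −d_i/d_o = −(-0.3301)/(0.174) = +1.90.
The image is virtual, upright and enlarged, on the same side as the object.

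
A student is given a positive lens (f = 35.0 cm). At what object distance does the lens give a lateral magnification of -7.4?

m = −d_i/d_o ⇒ d_i = −m·d_o.
1/f = 1/d_o + 1/d_i = 1/d_o − 1/(m·d_o) = (1 − 1/m)/d_o, so d_o = f(1 − 1/m) = (35.00)(1 − 1/(-7.4)) = 39.7 cm.

39.7 cm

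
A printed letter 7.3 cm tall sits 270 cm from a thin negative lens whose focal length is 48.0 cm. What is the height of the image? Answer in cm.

For a negative lens, f = -48.0 cm.
1/d_i = 1/f − 1/d_o = 1/(-48.00) − 1/(270) = -0.02454, so d_i = -40.75 cm.
m = −d_i/d_o = +0.1509.
|h_i| = |m|·h_o = 0.1509 × 7.3 = 1.10 cm. The image is virtual, upright and reduced, on the same side as the object.

1.10 cm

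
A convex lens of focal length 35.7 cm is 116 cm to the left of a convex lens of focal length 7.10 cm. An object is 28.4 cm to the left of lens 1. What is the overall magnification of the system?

m = -0.140

Lens 1: 1/d_i1 = 1/(35.7) − 1/(28.4) = -0.007200, so d_i1 = -138.9 cm; m₁ = −d_i1/d_o1 = +4.891.
d_o2 = 116 − (-138.9) = 254.9 cm.
Lens 2: 1/d_i2 = 1/(7.10) − 1/(254.9) = 0.1369, so d_i2 = 7.303 cm; m₂ = −d_i2/d_o2 = -0.02865.
m = m₁·m₂ = (+4.891)(-0.02865) = -0.140.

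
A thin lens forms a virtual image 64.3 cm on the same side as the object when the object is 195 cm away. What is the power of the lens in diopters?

Virtual image ⇒ d_i = −64.3 cm.
1/f = 1/d_o + 1/d_i = 1/(195) + 1/(-64.3) = -0.01042 cm⁻¹.
f = -95.93 cm = -0.9593 m, so P = 1/f = -1.04 D.

P = -1.04 D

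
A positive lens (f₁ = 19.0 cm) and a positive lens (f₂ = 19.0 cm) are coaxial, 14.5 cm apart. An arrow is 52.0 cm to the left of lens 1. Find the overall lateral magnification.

m = -0.318

Lens 1: 1/d_i1 = 1/(19.0) − 1/(52.0) = 0.03340, so d_i1 = 29.94 cm; m₁ = −d_i1/d_o1 = -0.5758.
d_o2 = 14.5 − (29.94) = -15.44 cm (virtual object).
Lens 2: 1/d_i2 = 1/(19.0) − 1/(-15.44) = 0.1174, so d_i2 = 8.518 cm; m₂ = −d_i2/d_o2 = +0.5517.
m = m₁·m₂ = (-0.5758)(+0.5517) = -0.318.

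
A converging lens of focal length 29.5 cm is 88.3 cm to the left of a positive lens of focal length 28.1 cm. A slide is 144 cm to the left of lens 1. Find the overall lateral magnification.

Lens 1: 1/d_i1 = 1/(29.5) − 1/(144) = 0.02695, so d_i1 = 37.10 cm; m₁ = −d_i1/d_o1 = -0.2576.
d_o2 = 88.3 − (37.10) = 51.20 cm.
Lens 2: 1/d_i2 = 1/(28.1) − 1/(51.20) = 0.01606, so d_i2 = 62.28 cm; m₂ = −d_i2/d_o2 = -1.216.
m = m₁·m₂ = (-0.2576)(-1.216) = +0.313.

m = +0.313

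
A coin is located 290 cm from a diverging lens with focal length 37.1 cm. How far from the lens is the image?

For a diverging lens, f = -37.1 cm.
Lens equation: 1/s_i = 1/f − 1/s_o = 1/(-37.10) − 1/(290) = -0.02695 − 0.003448 = -0.03040, so s_i = -32.9 cm.
The image is virtual, upright and reduced, on the same side as the object.

32.9 cm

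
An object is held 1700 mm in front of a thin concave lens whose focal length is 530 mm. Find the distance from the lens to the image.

For a concave lens, f = -530 mm.
Lens equation: 1/q = 1/f − 1/p = 1/(-530.0) − 1/(1700) = -0.001887 − 0.0005882 = -0.002475, so q = -404 mm.
The image is virtual, upright and reduced, on the same side as the object.

404 mm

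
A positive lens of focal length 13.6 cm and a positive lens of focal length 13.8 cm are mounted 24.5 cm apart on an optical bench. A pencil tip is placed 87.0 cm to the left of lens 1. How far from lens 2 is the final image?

Lens 1: 1/d_i1 = 1/f₁ − 1/d_o1 = 1/(13.6) − 1/(87.0) = 0.06204, so d_i1 = 16.12 cm.
The intermediate image is 16.12 cm to the right of lens 1, which is 24.5 − (16.12) = 8.380 cm to the left of lens 2, so d_o2 = +8.380 cm.
Lens 2: 1/d_i2 = 1/f₂ − 1/d_o2 = 1/(13.8) − 1/(8.380) = -0.04687, so d_i2 = -21.3 cm.
The final image is virtual, 21.3 cm to the left of lens 2 (overall magnification ≈ -0.47).

21.3 cm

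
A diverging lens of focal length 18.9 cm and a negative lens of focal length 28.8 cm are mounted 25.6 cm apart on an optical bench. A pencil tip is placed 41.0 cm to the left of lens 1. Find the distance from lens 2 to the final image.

16.5 cm

Lens 1 is diverging, so f₁ = −18.9 cm.
Lens 1: 1/d_i1 = 1/f₁ − 1/d_o1 = 1/(-18.9) − 1/(41.0) = -0.07730, so d_i1 = -12.94 cm.
The intermediate image is 12.94 cm to the left of lens 1 (virtual), which is 25.6 − (-12.94) = 38.54 cm to the left of lens 2, so d_o2 = +38.54 cm.
Lens 2 is diverging, so f₂ = −28.8 cm.
Lens 2: 1/d_i2 = 1/f₂ − 1/d_o2 = 1/(-28.8) − 1/(38.54) = -0.06067, so d_i2 = -16.5 cm.
The final image is virtual, 16.5 cm to the left of lens 2 (overall magnification ≈ 0.13).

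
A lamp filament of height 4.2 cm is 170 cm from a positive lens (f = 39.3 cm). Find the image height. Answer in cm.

1/d_i = 1/f − 1/d_o = 1/(39.30) − 1/(170) = 0.01956, so d_i = 51.12 cm.
m = −d_i/d_o = -0.3007.
|h_i| = |m|·h_o = 0.3007 × 4.2 = 1.26 cm. The image is real, inverted and reduced, on the far side of the lens.

1.26 cm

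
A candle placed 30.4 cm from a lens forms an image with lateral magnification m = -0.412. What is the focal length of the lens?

f = 8.87 cm (converging)

m = −d_i/d_o ⇒ d_i = −m·d_o = −(-0.412)·(30.4) = 12.52 cm.
1/f = 1/d_o + 1/d_i = 1/(30.4) + 1/(12.52) = 0.1128, so f = 8.87 cm.
Since f is positive, the lens is converging.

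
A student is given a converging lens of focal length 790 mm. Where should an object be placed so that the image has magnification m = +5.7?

651 mm

m = −d_i/d_o ⇒ d_i = −m·d_o.
1/f = 1/d_o + 1/d_i = 1/d_o − 1/(m·d_o) = (1 − 1/m)/d_o, so d_o = f(1 − 1/m) = (790.0)(1 − 1/(+5.7)) = 651 mm.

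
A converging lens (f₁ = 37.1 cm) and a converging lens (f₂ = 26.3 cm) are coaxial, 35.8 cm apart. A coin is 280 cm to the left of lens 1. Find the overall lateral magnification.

Lens 1: 1/d_i1 = 1/(37.1) − 1/(280) = 0.02338, so d_i1 = 42.77 cm; m₁ = −d_i1/d_o1 = -0.1528.
d_o2 = 35.8 − (42.77) = -6.970 cm (virtual object).
Lens 2: 1/d_i2 = 1/(26.3) − 1/(-6.970) = 0.1815, so d_i2 = 5.510 cm; m₂ = −d_i2/d_o2 = +0.7905.
m = m₁·m₂ = (-0.1528)(+0.7905) = -0.121.

m = -0.121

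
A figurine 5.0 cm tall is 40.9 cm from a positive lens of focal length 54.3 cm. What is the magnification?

1/d_i = 1/f − 1/d_o = 1/(54.30) − 1/(40.9) = -0.006034, so d_i = -165.7 cm.
m = −d_i/d_o = −(-165.7)/(40.9) = +4.05.
The image is virtual, upright and enlarged, on the same side as the object.

m = +4.05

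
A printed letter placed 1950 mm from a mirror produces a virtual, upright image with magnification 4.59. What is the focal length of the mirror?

m = −d_i/d_o ⇒ d_i = −m·d_o = −(+4.59)·(1950) = -8950 mm.
1/f = 1/d_o + 1/d_i = 1/(1950) + 1/(-8950) = 0.0004011, so f = 2490 mm.
Since f is positive, the mirror is concave.

f = 2490 mm (concave)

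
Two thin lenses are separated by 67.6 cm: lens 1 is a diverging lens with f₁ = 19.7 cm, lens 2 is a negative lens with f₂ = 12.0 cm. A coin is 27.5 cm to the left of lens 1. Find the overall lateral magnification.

f₁ = −19.7 cm (diverging).
Lens 1: 1/d_i1 = 1/(-19.7) − 1/(27.5) = -0.08713, so d_i1 = -11.48 cm; m₁ = −d_i1/d_o1 = +0.4175.
d_o2 = 67.6 − (-11.48) = 79.08 cm.
f₂ = −12.0 cm (diverging).
Lens 2: 1/d_i2 = 1/(-12.0) − 1/(79.08) = -0.09598, so d_i2 = -10.42 cm; m₂ = −d_i2/d_o2 = +0.1318.
m = m₁·m₂ = (+0.4175)(+0.1318) = +0.0550.

m = +0.0550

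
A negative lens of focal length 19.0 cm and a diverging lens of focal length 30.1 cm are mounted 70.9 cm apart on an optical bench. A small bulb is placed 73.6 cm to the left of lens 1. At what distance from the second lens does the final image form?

22.3 cm

Lens 1 is diverging, so f₁ = −19.0 cm.
Lens 1: 1/d_i1 = 1/f₁ − 1/d_o1 = 1/(-19.0) − 1/(73.6) = -0.06622, so d_i1 = -15.10 cm.
The intermediate image is 15.10 cm to the left of lens 1 (virtual), which is 70.9 − (-15.10) = 86.00 cm to the left of lens 2, so d_o2 = +86.00 cm.
Lens 2 is diverging, so f₂ = −30.1 cm.
Lens 2: 1/d_i2 = 1/f₂ − 1/d_o2 = 1/(-30.1) − 1/(86.00) = -0.04485, so d_i2 = -22.3 cm.
The final image is virtual, 22.3 cm to the left of lens 2 (overall magnification ≈ 0.053).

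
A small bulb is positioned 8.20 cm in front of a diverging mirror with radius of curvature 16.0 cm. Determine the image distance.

f = R/2 = 16.0/2 = 8.000 cm; for a diverging mirror, f = -8.000 cm.
Mirror equation: 1/v = 1/f − 1/u = 1/(-8.000) − 1/(8.20) = -0.1250 − 0.1220 = -0.2470, so v = -4.05 cm.
The image is virtual, upright and reduced, behind the mirror.

4.05 cm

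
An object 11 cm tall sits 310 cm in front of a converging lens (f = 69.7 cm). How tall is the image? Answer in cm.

3.19 cm

1/d_i = 1/f − 1/d_o = 1/(69.70) − 1/(310) = 0.01112, so d_i = 89.92 cm.
m = −d_i/d_o = -0.2901.
|h_i| = |m|·h_o = 0.2901 × 11 = 3.19 cm. The image is real, inverted and reduced, on the far side of the lens.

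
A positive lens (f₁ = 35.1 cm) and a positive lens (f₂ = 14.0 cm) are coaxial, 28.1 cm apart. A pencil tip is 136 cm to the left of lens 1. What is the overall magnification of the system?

m = -0.147

Lens 1: 1/d_i1 = 1/(35.1) − 1/(136) = 0.02114, so d_i1 = 47.31 cm; m₁ = −d_i1/d_o1 = -0.3479.
d_o2 = 28.1 − (47.31) = -19.21 cm (virtual object).
Lens 2: 1/d_i2 = 1/(14.0) − 1/(-19.21) = 0.1235, so d_i2 = 8.098 cm; m₂ = −d_i2/d_o2 = +0.4216.
m = m₁·m₂ = (-0.3479)(+0.4216) = -0.147.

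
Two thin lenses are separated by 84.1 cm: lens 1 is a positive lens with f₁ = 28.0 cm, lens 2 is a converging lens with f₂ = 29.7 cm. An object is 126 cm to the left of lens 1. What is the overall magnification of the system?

m = +0.461

Lens 1: 1/d_i1 = 1/(28.0) − 1/(126) = 0.02778, so d_i1 = 36.00 cm; m₁ = −d_i1/d_o1 = -0.2857.
d_o2 = 84.1 − (36.00) = 48.10 cm.
Lens 2: 1/d_i2 = 1/(29.7) − 1/(48.10) = 0.01288, so d_i2 = 77.64 cm; m₂ = −d_i2/d_o2 = -1.614.
m = m₁·m₂ = (-0.2857)(-1.614) = +0.461.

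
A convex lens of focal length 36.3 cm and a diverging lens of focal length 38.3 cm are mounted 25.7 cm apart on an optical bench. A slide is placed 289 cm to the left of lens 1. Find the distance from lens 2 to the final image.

Lens 1: 1/d_i1 = 1/f₁ − 1/d_o1 = 1/(36.3) − 1/(289) = 0.02409, so d_i1 = 41.51 cm.
The intermediate image is 41.51 cm to the right of lens 1, which lies 15.81 cm to the right of lens 2 — a virtual object — so d_o2 = −15.81 cm.
Lens 2 is diverging, so f₂ = −38.3 cm.
Lens 2: 1/d_i2 = 1/f₂ − 1/d_o2 = 1/(-38.3) − 1/(-15.81) = 0.03714, so d_i2 = 26.9 cm.
The final image is real, 26.9 cm to the right of lens 2 (overall magnification ≈ -0.24).

26.9 cm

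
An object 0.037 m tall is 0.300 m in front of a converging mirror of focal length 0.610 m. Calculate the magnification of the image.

1/d_i = 1/f − 1/d_o = 1/(0.6100) − 1/(0.300) = -1.694, so d_i = -0.5903 m.
m = −d_i/d_o = −(-0.5903)/(0.300) = +1.97.
The image is virtual, upright and enlarged, behind the mirror.

m = +1.97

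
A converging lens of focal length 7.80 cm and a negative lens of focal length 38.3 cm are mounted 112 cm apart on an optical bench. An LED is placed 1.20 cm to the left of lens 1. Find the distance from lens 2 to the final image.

28.6 cm

Lens 1: 1/d_i1 = 1/f₁ − 1/d_o1 = 1/(7.80) − 1/(1.20) = -0.7051, so d_i1 = -1.418 cm.
The intermediate image is 1.418 cm to the left of lens 1 (virtual), which is 112 − (-1.418) = 113.4 cm to the left of lens 2, so d_o2 = +113.4 cm.
Lens 2 is diverging, so f₂ = −38.3 cm.
Lens 2: 1/d_i2 = 1/f₂ − 1/d_o2 = 1/(-38.3) − 1/(113.4) = -0.03493, so d_i2 = -28.6 cm.
The final image is virtual, 28.6 cm to the left of lens 2 (overall magnification ≈ 0.30).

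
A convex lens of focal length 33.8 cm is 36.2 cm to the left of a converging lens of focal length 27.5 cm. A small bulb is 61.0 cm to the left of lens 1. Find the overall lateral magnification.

m = -0.509

Lens 1: 1/d_i1 = 1/(33.8) − 1/(61.0) = 0.01319, so d_i1 = 75.80 cm; m₁ = −d_i1/d_o1 = -1.243.
d_o2 = 36.2 − (75.80) = -39.60 cm (virtual object).
Lens 2: 1/d_i2 = 1/(27.5) − 1/(-39.60) = 0.06162, so d_i2 = 16.23 cm; m₂ = −d_i2/d_o2 = +0.4098.
m = m₁·m₂ = (-1.243)(+0.4098) = -0.509.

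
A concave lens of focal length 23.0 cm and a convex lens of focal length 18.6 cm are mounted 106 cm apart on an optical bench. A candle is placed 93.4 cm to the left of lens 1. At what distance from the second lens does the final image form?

21.9 cm

Lens 1 is diverging, so f₁ = −23.0 cm.
Lens 1: 1/d_i1 = 1/f₁ − 1/d_o1 = 1/(-23.0) − 1/(93.4) = -0.05418, so d_i1 = -18.46 cm.
The intermediate image is 18.46 cm to the left of lens 1 (virtual), which is 106 − (-18.46) = 124.5 cm to the left of lens 2, so d_o2 = +124.5 cm.
Lens 2: 1/d_i2 = 1/f₂ − 1/d_o2 = 1/(18.6) − 1/(124.5) = 0.04573, so d_i2 = 21.9 cm.
The final image is real, 21.9 cm to the right of lens 2 (overall magnification ≈ -0.035).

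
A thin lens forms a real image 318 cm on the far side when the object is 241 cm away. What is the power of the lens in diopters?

P = +0.729 D

d_i = +318 cm.
1/f = 1/d_o + 1/d_i = 1/(241) + 1/(318) = 0.007294 cm⁻¹.
f = 137.1 cm = 1.371 m, so P = 1/f = +0.729 D.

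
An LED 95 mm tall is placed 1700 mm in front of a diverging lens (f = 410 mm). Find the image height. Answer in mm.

18.5 mm

For a diverging lens, f = -410 mm.
1/d_i = 1/f − 1/d_o = 1/(-410.0) − 1/(1700) = -0.003027, so d_i = -330.3 mm.
m = −d_i/d_o = +0.1943.
|h_i| = |m|·h_o = 0.1943 × 95 = 18.5 mm. The image is virtual, upright and reduced, on the same side as the object.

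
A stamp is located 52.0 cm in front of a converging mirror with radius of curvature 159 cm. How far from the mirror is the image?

150 cm

f = R/2 = 159/2 = 79.50 cm.
Mirror equation: 1/d_i = 1/f − 1/d_o = 1/(79.50) − 1/(52.0) = 0.01258 − 0.01923 = -0.006652, so d_i = -150 cm.
The image is virtual, upright and enlarged, behind the mirror.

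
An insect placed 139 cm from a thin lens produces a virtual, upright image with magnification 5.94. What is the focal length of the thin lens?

m = −d_i/d_o ⇒ d_i = −m·d_o = −(+5.94)·(139) = -825.7 cm.
1/f = 1/d_o + 1/d_i = 1/(139) + 1/(-825.7) = 0.005983, so f = 167 cm.
Since f is positive, the thin lens is converging.

f = 167 cm (converging)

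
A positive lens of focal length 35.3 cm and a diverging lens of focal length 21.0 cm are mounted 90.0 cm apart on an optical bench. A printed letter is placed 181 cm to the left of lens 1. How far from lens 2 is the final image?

14.4 cm

Lens 1: 1/d_i1 = 1/f₁ − 1/d_o1 = 1/(35.3) − 1/(181) = 0.02280, so d_i1 = 43.85 cm.
The intermediate image is 43.85 cm to the right of lens 1, which is 90.0 − (43.85) = 46.15 cm to the left of lens 2, so d_o2 = +46.15 cm.
Lens 2 is diverging, so f₂ = −21.0 cm.
Lens 2: 1/d_i2 = 1/f₂ − 1/d_o2 = 1/(-21.0) − 1/(46.15) = -0.06929, so d_i2 = -14.4 cm.
The final image is virtual, 14.4 cm to the left of lens 2 (overall magnification ≈ -0.076).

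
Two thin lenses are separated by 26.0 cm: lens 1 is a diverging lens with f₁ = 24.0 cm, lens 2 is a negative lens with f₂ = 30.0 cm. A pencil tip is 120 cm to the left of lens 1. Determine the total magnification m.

f₁ = −24.0 cm (diverging).
Lens 1: 1/d_i1 = 1/(-24.0) − 1/(120) = -0.05000, so d_i1 = -20.00 cm; m₁ = −d_i1/d_o1 = +0.1667.
d_o2 = 26.0 − (-20.00) = 46.00 cm.
f₂ = −30.0 cm (diverging).
Lens 2: 1/d_i2 = 1/(-30.0) − 1/(46.00) = -0.05507, so d_i2 = -18.16 cm; m₂ = −d_i2/d_o2 = +0.3947.
m = m₁·m₂ = (+0.1667)(+0.3947) = +0.0658.

m = +0.0658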